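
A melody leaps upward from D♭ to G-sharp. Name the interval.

Counting letters D–E–F–G gives a fourth.
Db→G# = 7 semitones, 2 wider than the perfect fourth (5), so doubly augmented.

doubly augmented fourth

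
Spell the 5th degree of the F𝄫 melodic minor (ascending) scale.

Cbb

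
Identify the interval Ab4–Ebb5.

diminished fifth

The letter names run A→E, a span of 4 letter steps, so the interval is some kind of fifth.
Ab to Ebb is 6 semitones. A perfect fifth is 7, so 6 makes it diminished.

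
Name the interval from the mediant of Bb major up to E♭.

minor second

The mediant of Bb major is D.
D up to Eb: letters D→E make it a second; 1 semitone makes it minor.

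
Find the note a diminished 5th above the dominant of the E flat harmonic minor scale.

Fb

The dominant of Eb harmonic minor is Bb.
A diminished fifth (6 semitones) above Bb lands on the letter F, giving Fb.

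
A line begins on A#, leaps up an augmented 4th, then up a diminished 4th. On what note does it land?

An augmented fourth up from A# is D## (letter D, 6 semitones up).
A diminished fourth up from D## is G# (letter G, 4 semitones up).

G#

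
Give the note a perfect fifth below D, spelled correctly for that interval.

A fifth below D lands on the letter G.
A perfect fifth spans 7 semitones, so D moves to pitch class 7. On the letter G that is G.

G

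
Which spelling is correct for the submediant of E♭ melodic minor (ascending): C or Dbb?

Each scale degree takes a distinct letter name. Degree 6 of a scale on E must use the letter C.
C and Dbb are enharmonically the same pitch, but only C uses the letter C, so it is the correct spelling here.

C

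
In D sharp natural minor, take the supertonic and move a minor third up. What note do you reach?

G#

The supertonic of D# natural minor is E#.
A minor third (3 semitones) above E# lands on the letter G, giving G#.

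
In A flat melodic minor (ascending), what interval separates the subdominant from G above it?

The subdominant of Ab melodic minor (ascending) is Db.
Db up to G: letters D→G make it a fourth; 6 semitones makes it augmented.

augmented fourth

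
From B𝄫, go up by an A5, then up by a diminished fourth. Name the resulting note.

An augmented fifth up from Bbb is F (letter F, 8 semitones up).
A diminished fourth up from F is Bbb (letter B, 4 semitones up).

Bbb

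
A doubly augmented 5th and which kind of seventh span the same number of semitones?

diminished

A doubly augmented fifth spans 9 semitones.
A seventh spanning 9 semitones is diminished (the major seventh is 11).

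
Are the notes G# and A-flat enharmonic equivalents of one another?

Yes

G# is pitch class 8; Ab is pitch class 8.
All spellings map to pitch class 8, so they are enharmonically equivalent.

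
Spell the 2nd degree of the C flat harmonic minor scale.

Degree 2 takes the letter 1 step above C, which is D.
In harmonic minor, degree 2 sits 2 semitones above the tonic. Cb + 2 semitones is pitch class 1, spelled on D as Db.

Db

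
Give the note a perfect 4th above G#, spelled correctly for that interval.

C#

G up a perfect fourth is C, so the target letter is C.
From G#, a perfect fourth is 5 semitones up: C#.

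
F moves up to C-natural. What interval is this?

The letter names run F→C, a span of 4 letter steps, so the interval is some kind of fifth.
F to C is 7 semitones. A perfect fifth is 7, so 7 makes it perfect.

perfect fifth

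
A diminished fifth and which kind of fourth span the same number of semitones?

A diminished fifth spans 6 semitones.
A fourth spanning 6 semitones is augmented (the perfect fourth is 5).

augmented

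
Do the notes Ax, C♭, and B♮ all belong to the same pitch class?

A## is pitch class 11; Cb is pitch class 11; B is pitch class 11.
All spellings map to pitch class 11, so they are enharmonically equivalent.

Yes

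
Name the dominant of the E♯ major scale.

Degree 5 takes the letter 4 steps above E, which is B.
In major, degree 5 sits 7 semitones above the tonic. E# + 7 semitones is pitch class 0, spelled on B as B#.

B#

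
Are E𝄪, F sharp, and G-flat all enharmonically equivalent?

Yes

E## = pitch class 6 and F# = pitch class 6 and Gb = pitch class 6 — the same pitch class, so they are enharmonic equivalents.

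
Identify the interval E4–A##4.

doubly augmented fourth

Counting letters E–F–G–A gives a fourth.
E→A## = 7 semitones, 2 wider than the perfect fourth (5), so doubly augmented.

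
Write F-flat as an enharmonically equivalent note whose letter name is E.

Fb is pitch class 4. The letter E alone is pitch class 4.
Pitch class 4 on E needs no accidental: E.

E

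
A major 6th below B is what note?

D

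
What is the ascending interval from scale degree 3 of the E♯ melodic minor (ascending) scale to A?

Scale degree 3 of E# melodic minor (ascending) is G#.
G# up to A: letters G→A make it a second; 1 semitone makes it minor.

minor second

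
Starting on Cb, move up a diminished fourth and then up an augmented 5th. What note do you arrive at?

Cb

A diminished fourth up from Cb is Fbb (letter F, 4 semitones up).
An augmented fifth up from Fbb is Cb (letter C, 8 semitones up).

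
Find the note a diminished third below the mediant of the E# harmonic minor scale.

E##

The mediant of E# harmonic minor is G#.
A diminished third (2 semitones) below G# lands on the letter E, giving E##.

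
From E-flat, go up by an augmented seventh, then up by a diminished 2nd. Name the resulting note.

An augmented seventh up from Eb is D# (letter D, 12 semitones up).
A diminished second up from D# is Eb (letter E, 0 semitones up).

Eb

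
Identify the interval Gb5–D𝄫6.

Counting letters G–A–B–C–D gives a fifth.
Gb→Dbb = 6 semitones, 1 narrower than the perfect fifth (7), so diminished.

diminished fifth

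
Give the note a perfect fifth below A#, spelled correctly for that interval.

A down a perfect fifth is D, so the target letter is D.
From A#, a perfect fifth is 7 semitones down: D#.

D#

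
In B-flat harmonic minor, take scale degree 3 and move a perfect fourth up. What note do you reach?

Gb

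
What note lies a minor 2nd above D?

A second above D lands on the letter E.
A minor second spans 1 semitone, so D moves to pitch class 3. On the letter E that is Eb.

Eb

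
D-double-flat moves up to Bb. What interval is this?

The letter names run D→B, a span of 5 letter steps, so the interval is some kind of sixth.
Dbb to Bb is 10 semitones. A major sixth is 9, so 10 makes it augmented.

augmented sixth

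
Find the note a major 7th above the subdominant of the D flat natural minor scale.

F

The subdominant of Db natural minor is Gb.
A major seventh (11 semitones) above Gb lands on the letter F, giving F.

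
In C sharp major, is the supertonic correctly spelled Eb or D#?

D#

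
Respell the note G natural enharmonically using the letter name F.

F##

Plain F sits 2 semitones below G, so on the letter F the same pitch needs a double sharp: F##.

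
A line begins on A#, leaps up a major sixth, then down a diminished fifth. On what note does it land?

A major sixth up from A# is F## (letter F, 9 semitones up).
A diminished fifth down from F## is B## (letter B, 6 semitones down).

B##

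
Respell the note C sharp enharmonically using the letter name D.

C# is pitch class 1. The letter D alone is pitch class 2.
To reach pitch class 1 from D requires an offset of -1 semitone, i.e. flat: Db.

Db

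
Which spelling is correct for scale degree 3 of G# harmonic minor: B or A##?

Each scale degree takes a distinct letter name. Degree 3 of a scale on G must use the letter B.
B and A## are enharmonically the same pitch, but only B uses the letter B, so it is the correct spelling here.

B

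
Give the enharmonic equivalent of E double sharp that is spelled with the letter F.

Plain F sits 1 semitone below E##, so on the letter F the same pitch needs a sharp: F#.

F#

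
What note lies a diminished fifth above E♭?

A fifth above E lands on the letter B.
A diminished fifth spans 6 semitones, so Eb moves to pitch class 9. On the letter B that is Bbb.

Bbb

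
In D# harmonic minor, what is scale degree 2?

The D# harmonic minor scale runs D# E# F# G# A# B C##.
Degree 2 is E#.

E#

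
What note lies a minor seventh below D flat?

Eb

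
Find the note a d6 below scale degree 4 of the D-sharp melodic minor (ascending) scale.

B##

Scale degree 4 of D# melodic minor (ascending) is G#.
A diminished sixth (7 semitones) below G# lands on the letter B, giving B##.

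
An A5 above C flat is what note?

C up a perfect fifth is G, so the target letter is G.
From Cb, an augmented fifth is 8 semitones up: G.

G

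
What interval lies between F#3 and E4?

The letter names run F→E, a span of 6 letter steps, so the interval is some kind of seventh.
F# to E is 10 semitones. A major seventh is 11, so 10 makes it minor.

minor seventh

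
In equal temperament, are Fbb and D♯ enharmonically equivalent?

Fbb = pitch class 3 and D# = pitch class 3 — the same pitch class, so they are enharmonic equivalents.

Yes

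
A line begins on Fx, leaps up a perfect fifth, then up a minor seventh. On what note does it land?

B#

A perfect fifth up from F## is C## (letter C, 7 semitones up).
A minor seventh up from C## is B# (letter B, 10 semitones up).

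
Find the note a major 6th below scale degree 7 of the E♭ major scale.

Scale degree 7 of Eb major is D.
A major sixth (9 semitones) below D lands on the letter F, giving F.

F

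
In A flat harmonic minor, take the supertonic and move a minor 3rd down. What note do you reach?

G

The supertonic of Ab harmonic minor is Bb.
A minor third (3 semitones) below Bb lands on the letter G, giving G.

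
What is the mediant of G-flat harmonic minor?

Bbb

Degree 3 takes the letter 2 steps above G, which is B.
In harmonic minor, degree 3 sits 3 semitones above the tonic. Gb + 3 semitones is pitch class 9, spelled on B as Bbb.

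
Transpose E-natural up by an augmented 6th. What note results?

A sixth above E lands on the letter C.
An augmented sixth spans 10 semitones, so E moves to pitch class 2. On the letter C that is C##.

C##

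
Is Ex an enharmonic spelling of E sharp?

Two spellings are enharmonically equivalent only if they share a pitch class.
Here E## → 6, E# → 5; 5 ≠ 6, so they are not.

No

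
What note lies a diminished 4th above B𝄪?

E#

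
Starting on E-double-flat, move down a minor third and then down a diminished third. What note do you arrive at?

A minor third down from Ebb is Cb (letter C, 3 semitones down).
A diminished third down from Cb is A (letter A, 2 semitones down).

A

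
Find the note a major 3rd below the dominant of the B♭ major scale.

The dominant of Bb major is F.
A major third (4 semitones) below F lands on the letter D, giving Db.

Db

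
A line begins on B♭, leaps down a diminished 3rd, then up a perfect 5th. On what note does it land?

A diminished third down from Bb is G# (letter G, 2 semitones down).
A perfect fifth up from G# is D# (letter D, 7 semitones up).

D#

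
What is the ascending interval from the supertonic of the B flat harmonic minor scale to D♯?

augmented second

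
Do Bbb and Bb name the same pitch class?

Bbb is pitch class 9; Bb is pitch class 10.
The pitch classes differ (9 vs. 10), so they are not enharmonic equivalents.

No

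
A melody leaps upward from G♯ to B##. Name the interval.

Counting letters G–A–B gives a third.
G#→B## = 5 semitones, 1 wider than the major third (4), so augmented.

augmented third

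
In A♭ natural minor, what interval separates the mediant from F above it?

The mediant of Ab natural minor is Cb.
Cb up to F: letters C→F make it a fourth; 6 semitones makes it augmented.

augmented fourth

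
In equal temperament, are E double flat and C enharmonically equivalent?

No

Two spellings are enharmonically equivalent only if they share a pitch class.
Here Ebb → 2, C → 0; 0 ≠ 2, so they are not.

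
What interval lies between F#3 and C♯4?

perfect fifth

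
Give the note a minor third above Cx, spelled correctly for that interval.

E#

C up a major third is E, so the target letter is E.
From C##, a minor third is 3 semitones up: E#.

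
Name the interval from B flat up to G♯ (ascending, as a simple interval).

augmented sixth

Counting letters B–C–D–E–F–G gives a sixth.
Bb→G# = 10 semitones, 1 wider than the major sixth (9), so augmented.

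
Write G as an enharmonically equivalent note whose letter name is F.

Plain F sits 2 semitones below G, so on the letter F the same pitch needs a double sharp: F##.

F##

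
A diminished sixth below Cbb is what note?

Eb

C down a major sixth is Eb, so the target letter is E.
From Cbb, a diminished sixth is 7 semitones down: Eb.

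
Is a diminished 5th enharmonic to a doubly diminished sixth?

Yes

A diminished fifth spans 6 semitones; a doubly diminished sixth spans 6.
They are enharmonically equivalent.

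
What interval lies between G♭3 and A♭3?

major second

Counting letters G–A gives a second.
Gb→Ab = 2 semitones, exactly the major second.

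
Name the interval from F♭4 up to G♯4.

Counting letters F–G gives a second.
Fb→G# = 4 semitones, 2 wider than the major second (2), so doubly augmented.

doubly augmented second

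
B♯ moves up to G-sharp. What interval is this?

The letter names run B→G, a span of 5 letter steps, so the interval is some kind of sixth.
B# to G# is 8 semitones. A major sixth is 9, so 8 makes it minor.

minor sixth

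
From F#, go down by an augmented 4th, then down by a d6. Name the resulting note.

E#

An augmented fourth down from F# is C (letter C, 6 semitones down).
A diminished sixth down from C is E# (letter E, 7 semitones down).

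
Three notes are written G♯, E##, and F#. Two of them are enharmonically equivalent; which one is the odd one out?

In 12-tone equal temperament, enharmonic equivalents share a pitch class. G# is pitch class 8; E## is pitch class 6; F# is pitch class 6.
E## and F# share pitch class 6, while G# is pitch class 8.

G#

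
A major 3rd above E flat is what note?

G

E up a major third is G#, so the target letter is G.
From Eb, a major third is 4 semitones up: G.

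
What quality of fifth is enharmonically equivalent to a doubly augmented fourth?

perfect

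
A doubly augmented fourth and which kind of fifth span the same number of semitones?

A doubly augmented fourth spans 7 semitones.
A fifth spanning 7 semitones is perfect (the perfect fifth is 7).

perfect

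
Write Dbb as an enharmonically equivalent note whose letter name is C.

Dbb is pitch class 0. The letter C alone is pitch class 0.
Pitch class 0 on C needs no accidental: C.

C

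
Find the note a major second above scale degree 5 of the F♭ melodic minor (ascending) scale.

Db

Scale degree 5 of Fb melodic minor (ascending) is Cb.
A major second (2 semitones) above Cb lands on the letter D, giving Db.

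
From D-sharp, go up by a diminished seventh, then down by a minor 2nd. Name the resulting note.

A diminished seventh up from D# is C (letter C, 9 semitones up).
A minor second down from C is B (letter B, 1 semitone down).

B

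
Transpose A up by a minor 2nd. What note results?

Bb

A up a major second is B, so the target letter is B.
From A, a minor second is 1 semitone up: Bb.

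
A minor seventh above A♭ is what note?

Gb

A up a major seventh is G#, so the target letter is G.
From Ab, a minor seventh is 10 semitones up: Gb.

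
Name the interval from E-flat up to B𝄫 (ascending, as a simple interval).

diminished fifth

Counting letters E–F–G–A–B gives a fifth.
Eb→Bbb = 6 semitones, 1 narrower than the perfect fifth (7), so diminished.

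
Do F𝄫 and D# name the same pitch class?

Fbb is pitch class 3; D# is pitch class 3.
All spellings map to pitch class 3, so they are enharmonically equivalent.

Yes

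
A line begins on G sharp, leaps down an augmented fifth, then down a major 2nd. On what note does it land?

An augmented fifth down from G# is C (letter C, 8 semitones down).
A major second down from C is Bb (letter B, 2 semitones down).

Bb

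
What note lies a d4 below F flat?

A fourth below F lands on the letter C.
A diminished fourth spans 4 semitones, so Fb moves to pitch class 0. On the letter C that is C.

C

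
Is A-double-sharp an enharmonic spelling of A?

No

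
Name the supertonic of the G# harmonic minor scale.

A#

Degree 2 takes the letter 1 step above G, which is A.
In harmonic minor, degree 2 sits 2 semitones above the tonic. G# + 2 semitones is pitch class 10, spelled on A as A#.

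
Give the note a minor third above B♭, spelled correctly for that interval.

A third above B lands on the letter D.
A minor third spans 3 semitones, so Bb moves to pitch class 1. On the letter D that is Db.

Db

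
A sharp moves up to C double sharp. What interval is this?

major third

Counting letters A–B–C gives a third.
A#→C## = 4 semitones, exactly the major third.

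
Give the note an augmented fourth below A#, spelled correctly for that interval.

A down a perfect fourth is E, so the target letter is E.
From A#, an augmented fourth is 6 semitones down: E.

E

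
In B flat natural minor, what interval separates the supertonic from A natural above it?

major sixth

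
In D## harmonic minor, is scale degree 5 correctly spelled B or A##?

A##

Each scale degree takes a distinct letter name. Degree 5 of a scale on D must use the letter A.
A## and B are enharmonically the same pitch, but only A## uses the letter A, so it is the correct spelling here.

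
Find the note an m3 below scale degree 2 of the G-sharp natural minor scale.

F##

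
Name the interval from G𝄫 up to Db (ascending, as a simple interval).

augmented fifth

Counting letters G–A–B–C–D gives a fifth.
Gbb→Db = 8 semitones, 1 wider than the perfect fifth (7), so augmented.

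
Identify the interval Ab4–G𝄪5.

doubly augmented seventh

The letter names run A→G, a span of 6 letter steps, so the interval is some kind of seventh.
Ab to G## is 13 semitones. A major seventh is 11, so 13 makes it doubly augmented.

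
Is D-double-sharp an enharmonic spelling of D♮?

No

D## is pitch class 4; D is pitch class 2.
The pitch classes differ (4 vs. 2), so they are not enharmonic equivalents.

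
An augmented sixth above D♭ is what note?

B

D up a major sixth is B, so the target letter is B.
From Db, an augmented sixth is 10 semitones up: B.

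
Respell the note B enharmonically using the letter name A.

A##

Plain A sits 2 semitones below B, so on the letter A the same pitch needs a double sharp: A##.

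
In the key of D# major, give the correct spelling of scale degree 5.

A#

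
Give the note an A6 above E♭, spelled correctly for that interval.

C#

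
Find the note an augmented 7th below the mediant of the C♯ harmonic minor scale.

The mediant of C# harmonic minor is E.
An augmented seventh (12 semitones) below E lands on the letter F, giving Fb.

Fb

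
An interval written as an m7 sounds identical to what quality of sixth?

A minor seventh spans 10 semitones.
A sixth spanning 10 semitones is augmented (the major sixth is 9).

augmented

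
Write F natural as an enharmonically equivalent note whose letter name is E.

E#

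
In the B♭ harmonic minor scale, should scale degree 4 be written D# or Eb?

Eb

Each scale degree takes a distinct letter name. Degree 4 of a scale on B must use the letter E.
Eb and D# are enharmonically the same pitch, but only Eb uses the letter E, so it is the correct spelling here.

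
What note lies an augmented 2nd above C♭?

C up a major second is D, so the target letter is D.
From Cb, an augmented second is 3 semitones up: D.

D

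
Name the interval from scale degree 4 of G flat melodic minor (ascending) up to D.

augmented second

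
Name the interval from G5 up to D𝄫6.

doubly diminished fifth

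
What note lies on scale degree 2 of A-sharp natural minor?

B#

The A# natural minor scale runs A# B# C# D# E# F# G#.
Degree 2 is B#.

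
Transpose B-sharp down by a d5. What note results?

E##

A fifth below B lands on the letter E.
A diminished fifth spans 6 semitones, so B# moves to pitch class 6. On the letter E that is E##.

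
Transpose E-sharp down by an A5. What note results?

A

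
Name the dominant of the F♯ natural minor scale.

C#

The F# natural minor scale runs F# G# A B C# D E.
Degree 5 is C#.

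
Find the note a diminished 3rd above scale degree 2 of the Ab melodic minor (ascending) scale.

Dbb

Scale degree 2 of Ab melodic minor (ascending) is Bb.
A diminished third (2 semitones) above Bb lands on the letter D, giving Dbb.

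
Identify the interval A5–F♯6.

major sixth

Counting letters A–B–C–D–E–F gives a sixth.
A→F# = 9 semitones, exactly the major sixth.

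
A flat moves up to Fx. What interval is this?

doubly augmented sixth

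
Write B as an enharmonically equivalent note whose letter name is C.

Cb

B is pitch class 11. The letter C alone is pitch class 0.
To reach pitch class 11 from C requires an offset of -1 semitone, i.e. flat: Cb.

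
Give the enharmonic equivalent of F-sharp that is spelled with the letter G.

Plain G sits 1 semitone above F#, so on the letter G the same pitch needs a flat: Gb.

Gb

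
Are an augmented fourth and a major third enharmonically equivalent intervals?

An augmented fourth spans 6 semitones; a major third spans 4.
The spans differ, so they are not enharmonic equivalents.

No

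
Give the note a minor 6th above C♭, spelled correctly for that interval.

C up a major sixth is A, so the target letter is A.
From Cb, a minor sixth is 8 semitones up: Abb.

Abb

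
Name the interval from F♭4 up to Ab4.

major third

Counting letters F–G–A gives a third.
Fb→Ab = 4 semitones, exactly the major third.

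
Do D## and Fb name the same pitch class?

D## = pitch class 4 and Fb = pitch class 4 — the same pitch class, so they are enharmonic equivalents.

Yes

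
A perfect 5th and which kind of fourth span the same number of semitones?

doubly augmented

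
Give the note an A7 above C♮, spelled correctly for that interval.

A seventh above C lands on the letter B.
An augmented seventh spans 12 semitones, so C moves to pitch class 0. On the letter B that is B#.

B#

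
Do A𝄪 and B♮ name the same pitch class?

A## = pitch class 11 and B = pitch class 11 — the same pitch class, so they are enharmonic equivalents.

Yes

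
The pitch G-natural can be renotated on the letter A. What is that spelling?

Abb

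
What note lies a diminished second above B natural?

A second above B lands on the letter C.
A diminished second spans 0 semitones, so B moves to pitch class 11. On the letter C that is Cb.

Cb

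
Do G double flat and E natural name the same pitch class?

Gbb is pitch class 5; E is pitch class 4.
The pitch classes differ (5 vs. 4), so they are not enharmonic equivalents.

No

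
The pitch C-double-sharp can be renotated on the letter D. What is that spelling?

D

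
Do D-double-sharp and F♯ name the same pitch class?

No

D## is pitch class 4; F# is pitch class 6.
The pitch classes differ (4 vs. 6), so they are not enharmonic equivalents.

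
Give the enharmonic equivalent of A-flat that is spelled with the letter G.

Ab is pitch class 8. The letter G alone is pitch class 7.
To reach pitch class 8 from G requires an offset of +1 semitone, i.e. sharp: G#.

G#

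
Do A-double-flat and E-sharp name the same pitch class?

Abb is pitch class 7; E# is pitch class 5.
The pitch classes differ (7 vs. 5), so they are not enharmonic equivalents.

No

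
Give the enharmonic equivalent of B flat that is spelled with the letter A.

A#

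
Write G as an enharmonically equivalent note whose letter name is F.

Plain F sits 2 semitones below G, so on the letter F the same pitch needs a double sharp: F##.

F##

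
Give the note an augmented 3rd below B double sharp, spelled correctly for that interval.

A third below B lands on the letter G.
An augmented third spans 5 semitones, so B## moves to pitch class 8. On the letter G that is G#.

G#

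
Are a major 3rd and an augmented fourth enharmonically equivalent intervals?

A major third spans 4 semitones; an augmented fourth spans 6.
The spans differ, so they are not enharmonic equivalents.

No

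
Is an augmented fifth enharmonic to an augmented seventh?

No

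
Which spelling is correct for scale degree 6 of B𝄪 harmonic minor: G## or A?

G##

Each scale degree takes a distinct letter name. Degree 6 of a scale on B must use the letter G.
G## and A are enharmonically the same pitch, but only G## uses the letter G, so it is the correct spelling here.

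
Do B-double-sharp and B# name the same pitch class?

Two spellings are enharmonically equivalent only if they share a pitch class.
Here B## → 1, B# → 0; 0 ≠ 1, so they are not.

No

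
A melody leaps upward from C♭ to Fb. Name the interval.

perfect fourth

The letter names run C→F, a span of 3 letter steps, so the interval is some kind of fourth.
Cb to Fb is 5 semitones. A perfect fourth is 5, so 5 makes it perfect.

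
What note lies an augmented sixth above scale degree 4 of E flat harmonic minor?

Scale degree 4 of Eb harmonic minor is Ab.
An augmented sixth (10 semitones) above Ab lands on the letter F, giving F#.

F#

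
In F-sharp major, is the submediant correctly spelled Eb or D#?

Each scale degree takes a distinct letter name. Degree 6 of a scale on F must use the letter D.
D# and Eb are enharmonically the same pitch, but only D# uses the letter D, so it is the correct spelling here.

D#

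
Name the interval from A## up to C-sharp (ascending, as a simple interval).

diminished third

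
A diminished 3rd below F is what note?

F down a major third is Db, so the target letter is D.
From F, a diminished third is 2 semitones down: D#.

D#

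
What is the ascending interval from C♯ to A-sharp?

major sixth

The letter names run C→A, a span of 5 letter steps, so the interval is some kind of sixth.
C# to A# is 9 semitones. A major sixth is 9, so 9 makes it major.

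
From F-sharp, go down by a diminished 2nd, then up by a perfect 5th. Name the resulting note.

B##

A diminished second down from F# is E## (letter E, 0 semitones down).
A perfect fifth up from E## is B## (letter B, 7 semitones up).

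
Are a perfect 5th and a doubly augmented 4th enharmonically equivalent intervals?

A perfect fifth spans 7 semitones; a doubly augmented fourth spans 7.
They are enharmonically equivalent.

Yes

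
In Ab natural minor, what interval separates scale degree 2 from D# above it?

augmented third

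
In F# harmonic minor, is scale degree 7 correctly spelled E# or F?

Each scale degree takes a distinct letter name. Degree 7 of a scale on F must use the letter E.
E# and F are enharmonically the same pitch, but only E# uses the letter E, so it is the correct spelling here.

E#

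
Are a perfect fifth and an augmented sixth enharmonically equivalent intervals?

No

A perfect fifth spans 7 semitones; an augmented sixth spans 10.
The spans differ, so they are not enharmonic equivalents.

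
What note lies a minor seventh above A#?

G#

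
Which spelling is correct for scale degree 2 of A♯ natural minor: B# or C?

B#

Each scale degree takes a distinct letter name. Degree 2 of a scale on A must use the letter B.
B# and C are enharmonically the same pitch, but only B# uses the letter B, so it is the correct spelling here.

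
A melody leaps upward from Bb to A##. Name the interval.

doubly augmented seventh

The letter names run B→A, a span of 6 letter steps, so the interval is some kind of seventh.
Bb to A## is 13 semitones. A major seventh is 11, so 13 makes it doubly augmented.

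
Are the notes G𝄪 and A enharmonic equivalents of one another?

G## is pitch class 9; A is pitch class 9.
All spellings map to pitch class 9, so they are enharmonically equivalent.

Yes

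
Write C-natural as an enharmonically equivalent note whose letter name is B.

B#

C is pitch class 0. The letter B alone is pitch class 11.
To reach pitch class 0 from B requires an offset of +1 semitone, i.e. sharp: B#.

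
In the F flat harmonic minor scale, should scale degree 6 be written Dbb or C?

Each scale degree takes a distinct letter name. Degree 6 of a scale on F must use the letter D.
Dbb and C are enharmonically the same pitch, but only Dbb uses the letter D, so it is the correct spelling here.

Dbb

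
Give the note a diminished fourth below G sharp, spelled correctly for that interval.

D##

G down a perfect fourth is D, so the target letter is D.
From G#, a diminished fourth is 4 semitones down: D##.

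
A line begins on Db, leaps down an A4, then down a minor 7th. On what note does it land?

An augmented fourth down from Db is Abb (letter A, 6 semitones down).
A minor seventh down from Abb is Bbb (letter B, 10 semitones down).

Bbb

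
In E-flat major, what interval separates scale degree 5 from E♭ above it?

perfect fourth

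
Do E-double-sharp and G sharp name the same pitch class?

E## is pitch class 6; G# is pitch class 8.
The pitch classes differ (6 vs. 8), so they are not enharmonic equivalents.

No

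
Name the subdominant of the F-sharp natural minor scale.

B

Degree 4 takes the letter 3 steps above F, which is B.
In natural minor, degree 4 sits 5 semitones above the tonic. F# + 5 semitones is pitch class 11, spelled on B as B.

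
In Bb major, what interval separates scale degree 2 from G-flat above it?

diminished fifth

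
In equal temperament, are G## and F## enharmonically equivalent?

Two spellings are enharmonically equivalent only if they share a pitch class.
Here G## → 9, F## → 7; 7 ≠ 9, so they are not.

No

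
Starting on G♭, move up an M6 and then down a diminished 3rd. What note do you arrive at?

C#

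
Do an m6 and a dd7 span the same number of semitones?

A minor sixth spans 8 semitones; a doubly diminished seventh spans 8.
They are enharmonically equivalent.

Yes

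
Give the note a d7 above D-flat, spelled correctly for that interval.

Cbb

D up a major seventh is C#, so the target letter is C.
From Db, a diminished seventh is 9 semitones up: Cbb.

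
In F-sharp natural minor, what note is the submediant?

D

Degree 6 takes the letter 5 steps above F, which is D.
In natural minor, degree 6 sits 8 semitones above the tonic. F# + 8 semitones is pitch class 2, spelled on D as D.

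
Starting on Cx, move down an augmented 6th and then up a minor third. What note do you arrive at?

An augmented sixth down from C## is E (letter E, 10 semitones down).
A minor third up from E is G (letter G, 3 semitones up).

G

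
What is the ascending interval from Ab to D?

augmented fourth

Counting letters A–B–C–D gives a fourth.
Ab→D = 6 semitones, 1 wider than the perfect fourth (5), so augmented.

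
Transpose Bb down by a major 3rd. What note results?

Gb

B down a major third is G, so the target letter is G.
From Bb, a major third is 4 semitones down: Gb.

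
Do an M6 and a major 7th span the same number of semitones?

No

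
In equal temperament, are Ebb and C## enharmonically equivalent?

Ebb = pitch class 2 and C## = pitch class 2 — the same pitch class, so they are enharmonic equivalents.

Yes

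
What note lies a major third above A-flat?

C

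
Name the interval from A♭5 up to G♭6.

Counting letters A–B–C–D–E–F–G gives a seventh.
Ab→Gb = 10 semitones, 1 narrower than the major seventh (11), so minor.

minor seventh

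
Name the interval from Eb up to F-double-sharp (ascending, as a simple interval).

Counting letters E–F gives a second.
Eb→F## = 4 semitones, 2 wider than the major second (2), so doubly augmented.

doubly augmented second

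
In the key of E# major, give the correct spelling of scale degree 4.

A#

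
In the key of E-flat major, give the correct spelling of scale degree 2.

Degree 2 takes the letter 1 step above E, which is F.
In major, degree 2 sits 2 semitones above the tonic. Eb + 2 semitones is pitch class 5, spelled on F as F.

F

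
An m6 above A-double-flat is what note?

Fbb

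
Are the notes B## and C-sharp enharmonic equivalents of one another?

Yes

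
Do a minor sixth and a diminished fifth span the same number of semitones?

No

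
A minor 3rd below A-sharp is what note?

F##

A down a major third is F, so the target letter is F.
From A#, a minor third is 3 semitones down: F##.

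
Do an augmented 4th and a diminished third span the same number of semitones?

No

An augmented fourth spans 6 semitones; a diminished third spans 2.
The spans differ, so they are not enharmonic equivalents.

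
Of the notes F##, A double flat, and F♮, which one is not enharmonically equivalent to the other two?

In 12-tone equal temperament, enharmonic equivalents share a pitch class. F## is pitch class 7; Abb is pitch class 7; F is pitch class 5.
F## and Abb share pitch class 7, while F is pitch class 5.

F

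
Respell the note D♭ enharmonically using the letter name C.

Plain C sits 1 semitone below Db, so on the letter C the same pitch needs a sharp: C#.

C#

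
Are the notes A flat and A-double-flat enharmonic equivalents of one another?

No

Ab is pitch class 8; Abb is pitch class 7.
The pitch classes differ (8 vs. 7), so they are not enharmonic equivalents.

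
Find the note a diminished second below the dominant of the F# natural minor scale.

B##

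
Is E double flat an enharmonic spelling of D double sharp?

No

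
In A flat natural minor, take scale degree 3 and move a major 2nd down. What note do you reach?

Bbb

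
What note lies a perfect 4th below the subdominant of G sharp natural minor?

G#

The subdominant of G# natural minor is C#.
A perfect fourth (5 semitones) below C# lands on the letter G, giving G#.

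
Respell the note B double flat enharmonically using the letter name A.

Bbb is pitch class 9. The letter A alone is pitch class 9.
Pitch class 9 on A needs no accidental: A.

A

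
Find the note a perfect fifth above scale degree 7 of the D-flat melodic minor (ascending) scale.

G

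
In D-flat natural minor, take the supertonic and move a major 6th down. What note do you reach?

The supertonic of Db natural minor is Eb.
A major sixth (9 semitones) below Eb lands on the letter G, giving Gb.

Gb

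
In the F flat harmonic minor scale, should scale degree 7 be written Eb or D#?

Each scale degree takes a distinct letter name. Degree 7 of a scale on F must use the letter E.
Eb and D# are enharmonically the same pitch, but only Eb uses the letter E, so it is the correct spelling here.

Eb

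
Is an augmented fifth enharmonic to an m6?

Yes

An augmented fifth spans 8 semitones; a minor sixth spans 8.
They are enharmonically equivalent.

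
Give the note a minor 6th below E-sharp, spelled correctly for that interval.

G##

E down a major sixth is G, so the target letter is G.
From E#, a minor sixth is 8 semitones down: G##.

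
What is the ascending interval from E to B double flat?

doubly diminished fifth

The letter names run E→B, a span of 4 letter steps, so the interval is some kind of fifth.
E to Bbb is 5 semitones. A perfect fifth is 7, so 5 makes it doubly diminished.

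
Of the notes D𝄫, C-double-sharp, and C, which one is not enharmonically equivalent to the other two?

C##

In 12-tone equal temperament, enharmonic equivalents share a pitch class. Dbb is pitch class 0; C## is pitch class 2; C is pitch class 0.
Dbb and C share pitch class 0, while C## is pitch class 2.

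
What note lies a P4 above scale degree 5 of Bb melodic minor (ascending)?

Scale degree 5 of Bb melodic minor (ascending) is F.
A perfect fourth (5 semitones) above F lands on the letter B, giving Bb.

Bb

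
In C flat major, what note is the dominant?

Gb

The Cb major scale runs Cb Db Eb Fb Gb Ab Bb.
Degree 5 is Gb.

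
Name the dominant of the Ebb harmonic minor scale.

Bbb

The Ebb harmonic minor scale runs Ebb Fb Gbb Abb Bbb Cbb Db.
Degree 5 is Bbb.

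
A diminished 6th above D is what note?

A sixth above D lands on the letter B.
A diminished sixth spans 7 semitones, so D moves to pitch class 9. On the letter B that is Bbb.

Bbb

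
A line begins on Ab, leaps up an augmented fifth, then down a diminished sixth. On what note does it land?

An augmented fifth up from Ab is E (letter E, 8 semitones up).
A diminished sixth down from E is G## (letter G, 7 semitones down).

G##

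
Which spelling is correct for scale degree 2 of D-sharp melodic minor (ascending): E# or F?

E#

Each scale degree takes a distinct letter name. Degree 2 of a scale on D must use the letter E.
E# and F are enharmonically the same pitch, but only E# uses the letter E, so it is the correct spelling here.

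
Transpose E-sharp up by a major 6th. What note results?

C##

A sixth above E lands on the letter C.
A major sixth spans 9 semitones, so E# moves to pitch class 2. On the letter C that is C##.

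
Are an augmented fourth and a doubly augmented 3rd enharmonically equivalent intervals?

Yes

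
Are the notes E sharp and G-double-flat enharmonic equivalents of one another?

Yes

E# is pitch class 5; Gbb is pitch class 5.
All spellings map to pitch class 5, so they are enharmonically equivalent.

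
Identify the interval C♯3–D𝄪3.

augmented second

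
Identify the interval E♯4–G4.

Counting letters E–F–G gives a third.
E#→G = 2 semitones, 2 narrower than the major third (4), so diminished.

diminished third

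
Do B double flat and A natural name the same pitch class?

Bbb = pitch class 9 and A = pitch class 9 — the same pitch class, so they are enharmonic equivalents.

Yes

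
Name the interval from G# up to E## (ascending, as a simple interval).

augmented sixth

Counting letters G–A–B–C–D–E gives a sixth.
G#→E## = 10 semitones, 1 wider than the major sixth (9), so augmented.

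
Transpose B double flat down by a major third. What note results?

Gbb

A third below B lands on the letter G.
A major third spans 4 semitones, so Bbb moves to pitch class 5. On the letter G that is Gbb.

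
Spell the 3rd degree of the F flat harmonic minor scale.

Degree 3 takes the letter 2 steps above F, which is A.
In harmonic minor, degree 3 sits 3 semitones above the tonic. Fb + 3 semitones is pitch class 7, spelled on A as Abb.

Abb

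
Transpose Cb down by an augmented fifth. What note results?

C down a perfect fifth is F, so the target letter is F.
From Cb, an augmented fifth is 8 semitones down: Fbb.

Fbb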